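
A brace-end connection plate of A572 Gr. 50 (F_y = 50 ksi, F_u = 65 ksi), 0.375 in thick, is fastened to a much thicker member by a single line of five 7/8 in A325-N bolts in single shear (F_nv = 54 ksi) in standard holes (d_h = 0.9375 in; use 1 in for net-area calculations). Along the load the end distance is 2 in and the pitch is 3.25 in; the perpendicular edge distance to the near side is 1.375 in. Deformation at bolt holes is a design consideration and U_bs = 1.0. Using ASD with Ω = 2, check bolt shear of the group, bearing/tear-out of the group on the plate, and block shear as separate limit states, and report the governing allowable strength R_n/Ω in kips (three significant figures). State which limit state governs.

Bolt shear: A_b = π·0.875²/4 = 0.6013 in²; R_n = 54 × 0.6013 × 5 × 1 = 162.4 kips → 162.4 / 2 = 81.2 kips.
Bearing: edge l_c = 1.531, r_n = 44.79 kips; interior l_c = 2.312, r_n = 51.19 kips; R_n = 44.79 + 4·51.19 = 249.5 kips → 125 kips.
Block shear: A_gv = 5.625, A_nv = 3.938, A_nt = 0.3281 in²; R_n = min(0.6F_uA_nv, 0.6F_yA_gv) + U_bs·F_u·A_nt = 174.9 kips → 87.4 kips.
Bolt shear governs: 81.2 kips.

81.2 kips (bolt shear governs)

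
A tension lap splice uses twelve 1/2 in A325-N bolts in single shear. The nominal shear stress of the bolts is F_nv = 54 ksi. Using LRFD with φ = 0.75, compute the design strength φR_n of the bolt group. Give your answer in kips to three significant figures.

A_b = π × 0.5² / 4 = 0.1963 in².
R_n = F_nv · A_b · n · n_s = 54 × 0.1963 × 12 × 1 = 127.2 kips.
Design strength φR_n = 0.75 × 127.2 = 95.4 kips.

95.4 kips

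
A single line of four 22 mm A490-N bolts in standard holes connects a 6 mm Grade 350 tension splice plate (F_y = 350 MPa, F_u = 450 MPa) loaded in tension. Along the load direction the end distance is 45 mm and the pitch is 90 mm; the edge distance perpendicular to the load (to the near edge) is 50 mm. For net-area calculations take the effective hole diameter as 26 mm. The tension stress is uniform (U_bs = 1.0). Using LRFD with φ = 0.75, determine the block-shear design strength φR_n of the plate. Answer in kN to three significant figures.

Shear plane L_v = 45 + 3·90 = 315 mm; A_gv = 315 × 6 = 1890 mm².
A_nv = (315 − 3.5·26) × 6 = 1344 mm².
A_nt = (50 − 0.5·26) × 6 = 222 mm².
0.6 F_u A_nv = 362.9 kN; 0.6 F_y A_gv = 396.9 kN → shear rupture governs the shear term.
R_n = 362.9 + 1.0 × 450 × 222 / 1000 = 462.8 kN.
Design strength φR_n = 0.75 × 462.8 = 347 kN.

347 kN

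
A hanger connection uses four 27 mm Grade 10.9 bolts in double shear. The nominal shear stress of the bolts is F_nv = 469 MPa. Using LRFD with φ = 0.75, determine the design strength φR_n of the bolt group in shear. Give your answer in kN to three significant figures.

1610 kN

A_b = π × 27² / 4 = 572.6 mm².
R_n = F_nv · A_b · n · n_s = 469 × 572.6 × 4 × 2 / 1000 = 2148 kN.
Design strength φR_n = 0.75 × 2148 = 1610 kN.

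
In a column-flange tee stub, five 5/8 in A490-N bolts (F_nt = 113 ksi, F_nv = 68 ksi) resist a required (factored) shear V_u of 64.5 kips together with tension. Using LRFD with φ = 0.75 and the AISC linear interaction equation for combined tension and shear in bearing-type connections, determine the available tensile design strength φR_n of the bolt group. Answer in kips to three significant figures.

61.8 kips

A_b = π·0.625²/4 = 0.3068 in²; f_rv = 64.5 / (5 × 0.3068) = 42.05 ksi.
F'_nt = 1.3 F_nt − (F_nt / φF_nv) f_rv = 1.3·113 − (113/(0.75·68))·42.05 = 53.74 ksi, capped at F_nt → F'_nt = 53.74 ksi.
R_n = F'_nt · A_b · n = 53.74 × 0.3068 × 5 = 82.43 kips.
Design strength φR_n = 0.75 × 82.43 = 61.8 kips.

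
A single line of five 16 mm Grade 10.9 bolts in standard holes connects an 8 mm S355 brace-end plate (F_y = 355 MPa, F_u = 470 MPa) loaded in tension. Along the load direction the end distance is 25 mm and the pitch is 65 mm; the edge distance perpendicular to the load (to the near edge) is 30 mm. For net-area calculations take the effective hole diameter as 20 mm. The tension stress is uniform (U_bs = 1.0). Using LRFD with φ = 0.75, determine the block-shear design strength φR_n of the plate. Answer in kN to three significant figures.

386 kN

Shear plane L_v = 25 + 4·65 = 285 mm; A_gv = 285 × 8 = 2280 mm².
A_nv = (285 − 4.5·20) × 8 = 1560 mm².
A_nt = (30 − 0.5·20) × 8 = 160 mm².
0.6 F_u A_nv = 439.9 kN; 0.6 F_y A_gv = 485.6 kN → shear rupture governs the shear term.
R_n = 439.9 + 1.0 × 470 × 160 / 1000 = 515.1 kN.
Design strength φR_n = 0.75 × 515.1 = 386 kN.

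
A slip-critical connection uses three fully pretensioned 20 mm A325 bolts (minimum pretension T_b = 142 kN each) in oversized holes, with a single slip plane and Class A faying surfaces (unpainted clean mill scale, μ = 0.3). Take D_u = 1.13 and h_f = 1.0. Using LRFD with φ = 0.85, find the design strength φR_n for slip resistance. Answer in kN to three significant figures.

123 kN

R_n = μ · D_u · h_f · T_b · n_s · n_b = 0.3 × 1.13 × 1.0 × 142 × 1 × 3 = 144.4 kN.
Design strength φR_n = 0.85 × 144.4 = 123 kN.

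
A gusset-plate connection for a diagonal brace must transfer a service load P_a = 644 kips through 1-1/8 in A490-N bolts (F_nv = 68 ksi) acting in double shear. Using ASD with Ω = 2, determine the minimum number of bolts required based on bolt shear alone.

A_b = π·1.125²/4 = 0.994 in².
Per-bolt allowable strength R_n/Ω = 68 × 0.994 × 2 / 2 = 67.59 kips.
n ≥ 644 / 67.59 = 9.528 → use 10 bolts.

10 bolts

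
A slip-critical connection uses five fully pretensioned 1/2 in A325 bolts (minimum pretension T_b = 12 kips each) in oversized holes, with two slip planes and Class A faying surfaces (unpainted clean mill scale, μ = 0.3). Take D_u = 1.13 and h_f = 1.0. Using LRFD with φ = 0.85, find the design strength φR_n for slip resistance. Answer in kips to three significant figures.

R_n = μ · D_u · h_f · T_b · n_s · n_b = 0.3 × 1.13 × 1.0 × 12 × 2 × 5 = 40.68 kips.
Design strength φR_n = 0.85 × 40.68 = 34.6 kips.

34.6 kips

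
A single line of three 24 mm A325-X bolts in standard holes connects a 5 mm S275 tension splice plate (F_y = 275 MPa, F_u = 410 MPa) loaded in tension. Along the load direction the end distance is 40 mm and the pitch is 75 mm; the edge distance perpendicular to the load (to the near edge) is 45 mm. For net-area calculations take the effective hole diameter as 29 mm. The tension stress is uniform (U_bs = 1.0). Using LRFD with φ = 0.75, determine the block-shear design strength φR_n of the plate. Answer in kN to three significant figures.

155 kN

Shear plane L_v = 40 + 2·75 = 190 mm; A_gv = 190 × 5 = 950 mm².
A_nv = (190 − 2.5·29) × 5 = 587.5 mm².
A_nt = (45 − 0.5·29) × 5 = 152.5 mm².
0.6 F_u A_nv = 144.5 kN; 0.6 F_y A_gv = 156.8 kN → shear rupture governs the shear term.
R_n = 144.5 + 1.0 × 410 × 152.5 / 1000 = 207.1 kN.
Design strength φR_n = 0.75 × 207.1 = 155 kN.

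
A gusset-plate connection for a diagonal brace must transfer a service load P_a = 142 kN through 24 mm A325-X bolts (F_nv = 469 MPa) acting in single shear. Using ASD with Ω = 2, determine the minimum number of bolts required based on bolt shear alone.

A_b = π·24²/4 = 452.4 mm².
Per-bolt allowable strength R_n/Ω = 469 × 452.4 × 1 / 1000 / 2 = 106.1 kN.
n ≥ 142 / 106.1 = 1.339 → use 2 bolts.

2 bolts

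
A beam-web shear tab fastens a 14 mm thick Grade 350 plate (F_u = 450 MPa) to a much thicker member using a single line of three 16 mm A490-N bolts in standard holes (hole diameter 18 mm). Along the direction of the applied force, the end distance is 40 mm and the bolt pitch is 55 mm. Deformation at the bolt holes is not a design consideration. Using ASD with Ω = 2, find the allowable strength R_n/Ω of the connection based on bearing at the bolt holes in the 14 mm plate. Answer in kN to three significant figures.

Per bolt r_n = 1.5 l_c t F_u ≤ 3.0 d t F_u; upper limit = 3.0 × 16 × 14 × 450 / 1000 = 302.4 kN.
Edge bolt: l_c = 40 − 18/2 = 31 mm → 1.5 × 31 × 14 × 450 / 1000 = 292.9 → r_n = 292.9 kN.
Interior bolts: l_c = 55 − 18 = 37 mm → 1.5 × 37 × 14 × 450 / 1000 = 349.7 → r_n = 302.4 kN.
R_n = 1 × 292.9 + 2 × 302.4 = 897.8 kN.
Allowable strength R_n/Ω = 897.8 / 2 = 449 kN.

449 kN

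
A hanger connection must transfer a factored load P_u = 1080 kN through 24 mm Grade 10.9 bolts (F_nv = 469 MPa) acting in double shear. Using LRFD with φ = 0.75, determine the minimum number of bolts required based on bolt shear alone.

A_b = π·24²/4 = 452.4 mm².
Per-bolt design strength φR_n = 0.75 × 469 × 452.4 × 2 / 1000 = 318.3 kN.
n ≥ 1080 / 318.3 = 3.393 → use 4 bolts.

4 bolts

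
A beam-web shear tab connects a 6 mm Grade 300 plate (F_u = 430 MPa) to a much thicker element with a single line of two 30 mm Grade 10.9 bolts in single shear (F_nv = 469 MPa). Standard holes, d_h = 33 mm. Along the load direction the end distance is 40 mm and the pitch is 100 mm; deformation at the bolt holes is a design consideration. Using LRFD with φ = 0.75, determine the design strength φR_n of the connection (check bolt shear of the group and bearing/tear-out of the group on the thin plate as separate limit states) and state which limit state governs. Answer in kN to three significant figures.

Bolt shear: A_b = π·30²/4 = 706.9 mm²; R_n = 469 × 706.9 × 2 × 1 / 1000 = 663 kN → 0.75 × 663 = 497 kN.
Bearing (1.2 l_c t F_u ≤ 2.4 d t F_u): upper limit = 2.4·30·6·430 / 1000 = 185.8 kN.
  Edge l_c = 40 − 33/2 = 23.5 → r_n = 72.76 kN; interior l_c = 100 − 33 = 67 → r_n = 185.8 kN.
  R_n,bearing = 1·72.76 + 1·185.8 = 258.5 kN → 0.75 × 258.5 = 194 kN.
Bearing governs: 194 kN.

194 kN (bearing governs)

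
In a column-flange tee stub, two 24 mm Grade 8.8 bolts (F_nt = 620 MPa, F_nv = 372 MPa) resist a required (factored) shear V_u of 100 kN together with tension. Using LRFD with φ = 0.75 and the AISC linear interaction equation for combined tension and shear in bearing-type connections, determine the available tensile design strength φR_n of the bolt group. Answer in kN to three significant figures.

A_b = π·24²/4 = 452.4 mm²; f_rv = 100 × 1000 / (2 × 452.4) = 110.5 MPa.
F'_nt = 1.3 F_nt − (F_nt / φF_nv) f_rv = 1.3·620 − (620/(0.75·372))·110.5 = 560.4 MPa, capped at F_nt → F'_nt = 560.4 MPa.
R_n = F'_nt · A_b · n = 560.4 × 452.4 × 2 / 1000 = 507 kN.
Design strength φR_n = 0.75 × 507 = 380 kN.

380 kN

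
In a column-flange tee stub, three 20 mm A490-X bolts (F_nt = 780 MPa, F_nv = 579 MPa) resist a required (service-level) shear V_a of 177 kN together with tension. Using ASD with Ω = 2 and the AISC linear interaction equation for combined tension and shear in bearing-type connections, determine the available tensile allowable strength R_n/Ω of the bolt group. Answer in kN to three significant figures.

239 kN

A_b = π·20²/4 = 314.2 mm²; f_rv = 177 × 1000 / (3 × 314.2) = 187.8 MPa.
F'_nt = 1.3 F_nt − (Ω F_nt / F_nv) f_rv = 1.3·780 − (2·780/579)·187.8 = 508 MPa, capped at F_nt → F'_nt = 508 MPa.
R_n = F'_nt · A_b · n = 508 × 314.2 × 3 / 1000 = 478.8 kN.
Allowable strength R_n/Ω = 478.8 / 2 = 239 kN.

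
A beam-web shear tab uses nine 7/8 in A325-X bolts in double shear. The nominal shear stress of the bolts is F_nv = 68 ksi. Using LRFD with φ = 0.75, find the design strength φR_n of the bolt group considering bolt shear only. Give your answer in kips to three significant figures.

A_b = π × 0.875² / 4 = 0.6013 in².
R_n = F_nv · A_b · n · n_s = 68 × 0.6013 × 9 × 2 = 736 kips.
Design strength φR_n = 0.75 × 736 = 552 kips.

552 kips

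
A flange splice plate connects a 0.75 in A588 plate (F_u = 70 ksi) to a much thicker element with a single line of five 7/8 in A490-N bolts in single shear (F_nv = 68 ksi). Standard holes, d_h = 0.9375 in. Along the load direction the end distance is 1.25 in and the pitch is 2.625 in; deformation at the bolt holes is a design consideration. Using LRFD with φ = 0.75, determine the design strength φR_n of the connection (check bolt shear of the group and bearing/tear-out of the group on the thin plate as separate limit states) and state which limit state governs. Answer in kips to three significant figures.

153 kips (bolt shear governs)

Bolt shear: A_b = π·0.875²/4 = 0.6013 in²; R_n = 68 × 0.6013 × 5 × 1 = 204.4 kips → 0.75 × 204.4 = 153 kips.
Bearing (1.2 l_c t F_u ≤ 2.4 d t F_u): upper limit = 2.4·0.875·0.75·70 = 110.3 kips.
  Edge l_c = 1.25 − 0.9375/2 = 0.7812 → r_n = 49.22 kips; interior l_c = 2.625 − 0.9375 = 1.688 → r_n = 106.3 kips.
  R_n,bearing = 1·49.22 + 4·106.3 = 474.5 kips → 0.75 × 474.5 = 356 kips.
Bolt shear governs: 153 kips.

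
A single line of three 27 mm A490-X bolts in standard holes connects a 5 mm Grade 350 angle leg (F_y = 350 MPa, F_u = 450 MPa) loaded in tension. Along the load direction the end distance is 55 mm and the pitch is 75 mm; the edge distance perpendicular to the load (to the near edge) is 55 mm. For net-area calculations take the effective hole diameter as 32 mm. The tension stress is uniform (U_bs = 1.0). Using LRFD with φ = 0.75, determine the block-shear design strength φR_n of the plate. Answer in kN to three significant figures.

Shear plane L_v = 55 + 2·75 = 205 mm; A_gv = 205 × 5 = 1025 mm².
A_nv = (205 − 2.5·32) × 5 = 625 mm².
A_nt = (55 − 0.5·32) × 5 = 195 mm².
0.6 F_u A_nv = 168.8 kN; 0.6 F_y A_gv = 215.2 kN → shear rupture governs the shear term.
R_n = 168.8 + 1.0 × 450 × 195 / 1000 = 256.5 kN.
Design strength φR_n = 0.75 × 256.5 = 192 kN.

192 kN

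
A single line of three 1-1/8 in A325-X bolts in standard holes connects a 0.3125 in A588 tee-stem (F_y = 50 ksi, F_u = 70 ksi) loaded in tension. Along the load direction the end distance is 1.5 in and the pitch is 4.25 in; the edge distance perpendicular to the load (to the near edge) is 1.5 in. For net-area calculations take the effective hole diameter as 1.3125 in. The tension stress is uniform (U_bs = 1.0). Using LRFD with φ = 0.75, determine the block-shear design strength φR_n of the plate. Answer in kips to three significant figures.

Shear plane L_v = 1.5 + 2·4.25 = 10 in; A_gv = 10 × 0.3125 = 3.125 in².
A_nv = (10 − 2.5·1.3125) × 0.3125 = 2.1 in².
A_nt = (1.5 − 0.5·1.3125) × 0.3125 = 0.2637 in².
0.6 F_u A_nv = 88.18 kips; 0.6 F_y A_gv = 93.75 kips → shear rupture governs the shear term.
R_n = 88.18 + 1.0 × 70 × 0.2637 = 106.6 kips.
Design strength φR_n = 0.75 × 106.6 = 80 kips.

80 kips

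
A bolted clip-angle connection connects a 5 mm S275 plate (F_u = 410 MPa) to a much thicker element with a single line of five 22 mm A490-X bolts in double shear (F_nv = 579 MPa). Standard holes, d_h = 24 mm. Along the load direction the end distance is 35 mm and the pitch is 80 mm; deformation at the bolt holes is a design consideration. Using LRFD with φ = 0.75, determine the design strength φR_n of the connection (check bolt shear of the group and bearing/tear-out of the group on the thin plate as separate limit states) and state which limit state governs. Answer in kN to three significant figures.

367 kN (bearing governs)

Bolt shear: A_b = π·22²/4 = 380.1 mm²; R_n = 579 × 380.1 × 5 × 2 / 1000 = 2201 kN → 0.75 × 2201 = 1650 kN.
Bearing (1.2 l_c t F_u ≤ 2.4 d t F_u): upper limit = 2.4·22·5·410 / 1000 = 108.2 kN.
  Edge l_c = 35 − 24/2 = 23 → r_n = 56.58 kN; interior l_c = 80 − 24 = 56 → r_n = 108.2 kN.
  R_n,bearing = 1·56.58 + 4·108.2 = 489.5 kN → 0.75 × 489.5 = 367 kN.
Bearing governs: 367 kN.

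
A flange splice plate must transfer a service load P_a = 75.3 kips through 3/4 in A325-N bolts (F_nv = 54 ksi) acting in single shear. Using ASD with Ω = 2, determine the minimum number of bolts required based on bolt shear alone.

7 bolts

A_b = π·0.75²/4 = 0.4418 in².
Per-bolt allowable strength R_n/Ω = 54 × 0.4418 × 1 / 2 = 11.93 kips.
n ≥ 75.3 / 11.93 = 6.313 → use 7 bolts.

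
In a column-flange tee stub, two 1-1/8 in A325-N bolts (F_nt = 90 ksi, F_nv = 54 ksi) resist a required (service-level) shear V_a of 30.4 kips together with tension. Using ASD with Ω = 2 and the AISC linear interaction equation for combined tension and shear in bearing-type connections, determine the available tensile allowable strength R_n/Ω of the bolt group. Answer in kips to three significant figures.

A_b = π·1.125²/4 = 0.994 in²; f_rv = 30.4 / (2 × 0.994) = 15.29 ksi.
F'_nt = 1.3 F_nt − (Ω F_nt / F_nv) f_rv = 1.3·90 − (2·90/54)·15.29 = 66.03 ksi, capped at F_nt → F'_nt = 66.03 ksi.
R_n = F'_nt · A_b · n = 66.03 × 0.994 × 2 = 131.3 kips.
Allowable strength R_n/Ω = 131.3 / 2 = 65.6 kips.

65.6 kips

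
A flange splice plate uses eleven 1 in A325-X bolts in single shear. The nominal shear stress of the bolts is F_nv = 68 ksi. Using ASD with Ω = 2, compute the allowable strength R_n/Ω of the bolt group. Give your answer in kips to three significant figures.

A_b = π × 1² / 4 = 0.7854 in².
R_n = F_nv · A_b · n · n_s = 68 × 0.7854 × 11 × 1 = 587.5 kips.
Allowable strength R_n/Ω = 587.5 / 2 = 294 kips.

294 kips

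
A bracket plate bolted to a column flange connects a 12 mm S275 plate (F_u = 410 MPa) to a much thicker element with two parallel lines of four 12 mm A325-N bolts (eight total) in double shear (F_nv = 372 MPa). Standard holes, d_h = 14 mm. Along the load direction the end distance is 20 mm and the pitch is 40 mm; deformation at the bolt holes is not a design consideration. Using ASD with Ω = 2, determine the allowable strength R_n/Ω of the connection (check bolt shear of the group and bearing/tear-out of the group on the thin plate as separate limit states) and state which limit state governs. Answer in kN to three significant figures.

Bolt shear: A_b = π·12²/4 = 113.1 mm²; R_n = 372 × 113.1 × 8 × 2 / 1000 = 673.2 kN → 673.2 / 2 = 337 kN.
Bearing (1.5 l_c t F_u ≤ 3.0 d t F_u): upper limit = 3.0·12·12·410 / 1000 = 177.1 kN.
  Edge l_c = 20 − 14/2 = 13 → r_n = 95.94 kN; interior l_c = 40 − 14 = 26 → r_n = 177.1 kN.
  R_n,bearing = 2·95.94 + 6·177.1 = 1255 kN → 1255 / 2 = 627 kN.
Bolt shear governs: 337 kN.

337 kN (bolt shear governs)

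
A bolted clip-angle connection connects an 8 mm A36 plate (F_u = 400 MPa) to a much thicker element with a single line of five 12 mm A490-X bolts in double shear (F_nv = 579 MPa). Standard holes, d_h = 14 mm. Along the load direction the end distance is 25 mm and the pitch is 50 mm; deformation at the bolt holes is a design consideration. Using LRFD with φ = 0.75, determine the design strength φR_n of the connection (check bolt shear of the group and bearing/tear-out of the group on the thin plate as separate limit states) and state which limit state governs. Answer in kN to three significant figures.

Bolt shear: A_b = π·12²/4 = 113.1 mm²; R_n = 579 × 113.1 × 5 × 2 / 1000 = 654.8 kN → 0.75 × 654.8 = 491 kN.
Bearing (1.2 l_c t F_u ≤ 2.4 d t F_u): upper limit = 2.4·12·8·400 / 1000 = 92.16 kN.
  Edge l_c = 25 − 14/2 = 18 → r_n = 69.12 kN; interior l_c = 50 − 14 = 36 → r_n = 92.16 kN.
  R_n,bearing = 1·69.12 + 4·92.16 = 437.8 kN → 0.75 × 437.8 = 328 kN.
Bearing governs: 328 kN.

328 kN (bearing governs)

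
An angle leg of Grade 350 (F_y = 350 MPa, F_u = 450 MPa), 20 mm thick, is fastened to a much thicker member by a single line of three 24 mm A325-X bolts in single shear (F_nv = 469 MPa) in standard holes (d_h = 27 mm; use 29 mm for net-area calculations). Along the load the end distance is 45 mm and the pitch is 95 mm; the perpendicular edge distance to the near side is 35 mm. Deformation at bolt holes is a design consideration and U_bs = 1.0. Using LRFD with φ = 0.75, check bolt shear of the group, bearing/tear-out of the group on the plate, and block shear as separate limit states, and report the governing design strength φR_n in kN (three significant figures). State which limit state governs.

477 kN (bolt shear governs)

Bolt shear: A_b = π·24²/4 = 452.4 mm²; R_n = 469 × 452.4 × 3 × 1 / 1000 = 636.5 kN → 0.75 × 636.5 = 477 kN.
Bearing: edge l_c = 31.5, r_n = 340.2 kN; interior l_c = 68, r_n = 518.4 kN; R_n = 340.2 + 2·518.4 = 1377 kN → 1030 kN.
Block shear: A_gv = 4700, A_nv = 3250, A_nt = 410 mm²; R_n = min(0.6F_uA_nv, 0.6F_yA_gv) + U_bs·F_u·A_nt = 1062 kN → 796 kN.
Bolt shear governs: 477 kN.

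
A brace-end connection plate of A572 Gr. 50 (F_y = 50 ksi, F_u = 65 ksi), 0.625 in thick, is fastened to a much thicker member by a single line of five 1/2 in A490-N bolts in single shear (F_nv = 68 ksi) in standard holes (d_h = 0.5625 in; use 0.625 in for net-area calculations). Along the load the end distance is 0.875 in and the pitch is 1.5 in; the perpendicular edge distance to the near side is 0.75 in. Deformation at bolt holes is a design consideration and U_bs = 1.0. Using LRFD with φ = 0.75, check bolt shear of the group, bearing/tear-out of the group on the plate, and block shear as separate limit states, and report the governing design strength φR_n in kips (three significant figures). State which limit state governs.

50.1 kips (bolt shear governs)

Bolt shear: A_b = π·0.5²/4 = 0.1963 in²; R_n = 68 × 0.1963 × 5 × 1 = 66.76 kips → 0.75 × 66.76 = 50.1 kips.
Bearing: edge l_c = 0.5938, r_n = 28.95 kips; interior l_c = 0.9375, r_n = 45.7 kips; R_n = 28.95 + 4·45.7 = 211.8 kips → 159 kips.
Block shear: A_gv = 4.297, A_nv = 2.539, A_nt = 0.2734 in²; R_n = min(0.6F_uA_nv, 0.6F_yA_gv) + U_bs·F_u·A_nt = 116.8 kips → 87.6 kips.
Bolt shear governs: 50.1 kips.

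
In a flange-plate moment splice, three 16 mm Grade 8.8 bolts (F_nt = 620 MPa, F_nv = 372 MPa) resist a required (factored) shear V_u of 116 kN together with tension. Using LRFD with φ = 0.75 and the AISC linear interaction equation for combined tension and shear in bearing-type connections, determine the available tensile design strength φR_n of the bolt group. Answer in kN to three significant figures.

A_b = π·16²/4 = 201.1 mm²; f_rv = 116 × 1000 / (3 × 201.1) = 192.3 MPa.
F'_nt = 1.3 F_nt − (F_nt / φF_nv) f_rv = 1.3·620 − (620/(0.75·372))·192.3 = 378.6 MPa, capped at F_nt → F'_nt = 378.6 MPa.
R_n = F'_nt · A_b · n = 378.6 × 201.1 × 3 / 1000 = 228.4 kN.
Design strength φR_n = 0.75 × 228.4 = 171 kN.

171 kN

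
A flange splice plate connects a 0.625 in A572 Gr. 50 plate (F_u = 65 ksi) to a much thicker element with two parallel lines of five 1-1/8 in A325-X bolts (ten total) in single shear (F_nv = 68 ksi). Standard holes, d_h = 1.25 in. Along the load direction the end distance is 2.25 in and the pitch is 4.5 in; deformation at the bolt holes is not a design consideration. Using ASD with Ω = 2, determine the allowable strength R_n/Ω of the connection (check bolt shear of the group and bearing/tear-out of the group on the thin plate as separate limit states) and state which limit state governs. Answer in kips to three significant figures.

338 kips (bolt shear governs)

Bolt shear: A_b = π·1.125²/4 = 0.994 in²; R_n = 68 × 0.994 × 10 × 1 = 675.9 kips → 675.9 / 2 = 338 kips.
Bearing (1.5 l_c t F_u ≤ 3.0 d t F_u): upper limit = 3.0·1.125·0.625·65 = 137.1 kips.
  Edge l_c = 2.25 − 1.25/2 = 1.625 → r_n = 99.02 kips; interior l_c = 4.5 − 1.25 = 3.25 → r_n = 137.1 kips.
  R_n,bearing = 2·99.02 + 8·137.1 = 1295 kips → 1295 / 2 = 647 kips.
Bolt shear governs: 338 kips.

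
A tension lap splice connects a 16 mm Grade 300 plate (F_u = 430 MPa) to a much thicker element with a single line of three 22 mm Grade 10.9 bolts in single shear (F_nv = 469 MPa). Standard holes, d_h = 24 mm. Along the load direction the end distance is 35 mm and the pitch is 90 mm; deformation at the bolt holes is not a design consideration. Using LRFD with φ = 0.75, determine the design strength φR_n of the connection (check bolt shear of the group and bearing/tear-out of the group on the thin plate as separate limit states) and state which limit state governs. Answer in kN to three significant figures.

401 kN (bolt shear governs)

Bolt shear: A_b = π·22²/4 = 380.1 mm²; R_n = 469 × 380.1 × 3 × 1 / 1000 = 534.8 kN → 0.75 × 534.8 = 401 kN.
Bearing (1.5 l_c t F_u ≤ 3.0 d t F_u): upper limit = 3.0·22·16·430 / 1000 = 454.1 kN.
  Edge l_c = 35 − 24/2 = 23 → r_n = 237.4 kN; interior l_c = 90 − 24 = 66 → r_n = 454.1 kN.
  R_n,bearing = 1·237.4 + 2·454.1 = 1146 kN → 0.75 × 1146 = 859 kN.
Bolt shear governs: 401 kN.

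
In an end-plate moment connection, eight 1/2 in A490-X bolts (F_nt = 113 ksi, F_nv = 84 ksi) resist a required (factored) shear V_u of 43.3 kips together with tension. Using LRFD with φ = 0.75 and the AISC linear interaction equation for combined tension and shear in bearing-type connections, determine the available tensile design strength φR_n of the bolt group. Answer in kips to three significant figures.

A_b = π·0.5²/4 = 0.1963 in²; f_rv = 43.3 / (8 × 0.1963) = 27.57 ksi.
F'_nt = 1.3 F_nt − (F_nt / φF_nv) f_rv = 1.3·113 − (113/(0.75·84))·27.57 = 97.46 ksi, capped at F_nt → F'_nt = 97.46 ksi.
R_n = F'_nt · A_b · n = 97.46 × 0.1963 × 8 = 153.1 kips.
Design strength φR_n = 0.75 × 153.1 = 115 kips.

115 kips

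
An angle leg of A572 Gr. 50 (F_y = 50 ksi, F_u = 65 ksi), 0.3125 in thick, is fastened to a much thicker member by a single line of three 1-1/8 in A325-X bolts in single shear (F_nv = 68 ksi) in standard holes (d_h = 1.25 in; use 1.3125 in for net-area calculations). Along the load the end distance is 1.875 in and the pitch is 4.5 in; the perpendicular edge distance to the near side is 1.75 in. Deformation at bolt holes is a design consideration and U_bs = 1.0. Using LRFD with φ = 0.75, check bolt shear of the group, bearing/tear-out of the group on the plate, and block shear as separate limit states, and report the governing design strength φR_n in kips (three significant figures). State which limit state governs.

86.1 kips (block shear governs)

Bolt shear: A_b = π·1.125²/4 = 0.994 in²; R_n = 68 × 0.994 × 3 × 1 = 202.8 kips → 0.75 × 202.8 = 152 kips.
Bearing: edge l_c = 1.25, r_n = 30.47 kips; interior l_c = 3.25, r_n = 54.84 kips; R_n = 30.47 + 2·54.84 = 140.2 kips → 105 kips.
Block shear: A_gv = 3.398, A_nv = 2.373, A_nt = 0.3418 in²; R_n = min(0.6F_uA_nv, 0.6F_yA_gv) + U_bs·F_u·A_nt = 114.8 kips → 86.1 kips.
Block shear governs: 86.1 kips.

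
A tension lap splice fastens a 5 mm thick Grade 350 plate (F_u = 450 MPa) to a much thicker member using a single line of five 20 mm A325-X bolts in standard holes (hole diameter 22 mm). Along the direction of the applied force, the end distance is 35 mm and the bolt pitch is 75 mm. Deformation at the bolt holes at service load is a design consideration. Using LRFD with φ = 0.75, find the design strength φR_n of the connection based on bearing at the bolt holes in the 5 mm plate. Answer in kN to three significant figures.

373 kN

Per bolt r_n = 1.2 l_c t F_u ≤ 2.4 d t F_u; upper limit = 2.4 × 20 × 5 × 450 / 1000 = 108 kN.
Edge bolt: l_c = 35 − 22/2 = 24 mm → 1.2 × 24 × 5 × 450 / 1000 = 64.8 → r_n = 64.8 kN.
Interior bolts: l_c = 75 − 22 = 53 mm → 1.2 × 53 × 5 × 450 / 1000 = 143.1 → r_n = 108 kN.
R_n = 1 × 64.8 + 4 × 108 = 496.8 kN.
Design strength φR_n = 0.75 × 496.8 = 373 kN.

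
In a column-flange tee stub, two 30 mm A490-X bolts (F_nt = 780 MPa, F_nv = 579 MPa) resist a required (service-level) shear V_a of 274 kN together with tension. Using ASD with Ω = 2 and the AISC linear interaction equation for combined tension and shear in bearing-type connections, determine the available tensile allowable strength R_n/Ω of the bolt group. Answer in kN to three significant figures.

348 kN

A_b = π·30²/4 = 706.9 mm²; f_rv = 274 × 1000 / (2 × 706.9) = 193.8 MPa.
F'_nt = 1.3 F_nt − (Ω F_nt / F_nv) f_rv = 1.3·780 − (2·780/579)·193.8 = 491.8 MPa, capped at F_nt → F'_nt = 491.8 MPa.
R_n = F'_nt · A_b · n = 491.8 × 706.9 × 2 / 1000 = 695.3 kN.
Allowable strength R_n/Ω = 695.3 / 2 = 348 kN.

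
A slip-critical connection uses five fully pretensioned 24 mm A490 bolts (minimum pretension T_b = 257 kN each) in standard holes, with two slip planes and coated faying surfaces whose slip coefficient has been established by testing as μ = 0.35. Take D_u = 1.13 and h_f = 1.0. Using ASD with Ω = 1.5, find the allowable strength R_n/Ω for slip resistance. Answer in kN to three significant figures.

678 kN

R_n = μ · D_u · h_f · T_b · n_s · n_b = 0.35 × 1.13 × 1.0 × 257 × 2 × 5 = 1016 kN.
Allowable strength R_n/Ω = 1016 / 1.5 = 678 kN.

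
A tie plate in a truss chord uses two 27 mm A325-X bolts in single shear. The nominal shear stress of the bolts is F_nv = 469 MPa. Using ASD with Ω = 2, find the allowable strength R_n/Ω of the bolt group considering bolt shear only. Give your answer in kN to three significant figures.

A_b = π × 27² / 4 = 572.6 mm².
R_n = F_nv · A_b · n · n_s = 469 × 572.6 × 2 × 1 / 1000 = 537.1 kN.
Allowable strength R_n/Ω = 537.1 / 2 = 269 kN.

269 kN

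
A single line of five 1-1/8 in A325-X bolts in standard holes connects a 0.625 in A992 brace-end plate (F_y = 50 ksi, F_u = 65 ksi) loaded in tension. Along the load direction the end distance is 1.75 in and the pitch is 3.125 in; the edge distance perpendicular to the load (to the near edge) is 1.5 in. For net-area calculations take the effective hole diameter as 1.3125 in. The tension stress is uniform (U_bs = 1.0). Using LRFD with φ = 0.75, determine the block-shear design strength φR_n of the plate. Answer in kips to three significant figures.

Shear plane L_v = 1.75 + 4·3.125 = 14.25 in; A_gv = 14.25 × 0.625 = 8.906 in².
A_nv = (14.25 − 4.5·1.3125) × 0.625 = 5.215 in².
A_nt = (1.5 − 0.5·1.3125) × 0.625 = 0.5273 in².
0.6 F_u A_nv = 203.4 kips; 0.6 F_y A_gv = 267.2 kips → shear rupture governs the shear term.
R_n = 203.4 + 1.0 × 65 × 0.5273 = 237.7 kips.
Design strength φR_n = 0.75 × 237.7 = 178 kips.

178 kips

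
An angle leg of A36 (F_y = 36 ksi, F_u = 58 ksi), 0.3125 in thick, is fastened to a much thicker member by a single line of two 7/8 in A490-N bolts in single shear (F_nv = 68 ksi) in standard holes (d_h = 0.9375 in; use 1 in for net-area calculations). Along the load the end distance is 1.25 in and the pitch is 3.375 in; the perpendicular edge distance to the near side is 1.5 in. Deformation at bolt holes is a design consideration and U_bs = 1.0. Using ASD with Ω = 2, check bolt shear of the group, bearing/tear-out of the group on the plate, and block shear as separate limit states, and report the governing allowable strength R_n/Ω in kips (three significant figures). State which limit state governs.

24.7 kips (block shear governs)

Bolt shear: A_b = π·0.875²/4 = 0.6013 in²; R_n = 68 × 0.6013 × 2 × 1 = 81.78 kips → 81.78 / 2 = 40.9 kips.
Bearing: edge l_c = 0.7812, r_n = 16.99 kips; interior l_c = 2.438, r_n = 38.06 kips; R_n = 16.99 + 1·38.06 = 55.05 kips → 27.5 kips.
Block shear: A_gv = 1.445, A_nv = 0.9766, A_nt = 0.3125 in²; R_n = min(0.6F_uA_nv, 0.6F_yA_gv) + U_bs·F_u·A_nt = 49.34 kips → 24.7 kips.
Block shear governs: 24.7 kips.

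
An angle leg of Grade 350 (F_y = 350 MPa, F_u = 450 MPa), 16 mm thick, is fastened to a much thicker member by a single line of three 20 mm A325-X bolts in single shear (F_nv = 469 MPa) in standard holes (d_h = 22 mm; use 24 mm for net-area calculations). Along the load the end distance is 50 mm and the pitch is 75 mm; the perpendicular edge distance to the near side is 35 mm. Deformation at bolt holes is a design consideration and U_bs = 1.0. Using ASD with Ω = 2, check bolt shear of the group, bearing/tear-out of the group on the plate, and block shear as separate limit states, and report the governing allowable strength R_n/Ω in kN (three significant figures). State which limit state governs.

221 kN (bolt shear governs)

Bolt shear: A_b = π·20²/4 = 314.2 mm²; R_n = 469 × 314.2 × 3 × 1 / 1000 = 442 kN → 442 / 2 = 221 kN.
Bearing: edge l_c = 39, r_n = 337 kN; interior l_c = 53, r_n = 345.6 kN; R_n = 337 + 2·345.6 = 1028 kN → 514 kN.
Block shear: A_gv = 3200, A_nv = 2240, A_nt = 368 mm²; R_n = min(0.6F_uA_nv, 0.6F_yA_gv) + U_bs·F_u·A_nt = 770.4 kN → 385 kN.
Bolt shear governs: 221 kN.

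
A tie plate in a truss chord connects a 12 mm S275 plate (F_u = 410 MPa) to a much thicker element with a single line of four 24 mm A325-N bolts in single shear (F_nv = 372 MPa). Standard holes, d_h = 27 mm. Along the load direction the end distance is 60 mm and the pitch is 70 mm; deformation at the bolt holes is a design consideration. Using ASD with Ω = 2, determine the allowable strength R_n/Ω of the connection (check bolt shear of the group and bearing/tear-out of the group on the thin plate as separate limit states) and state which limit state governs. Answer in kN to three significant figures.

337 kN (bolt shear governs)

Bolt shear: A_b = π·24²/4 = 452.4 mm²; R_n = 372 × 452.4 × 4 × 1 / 1000 = 673.2 kN → 673.2 / 2 = 337 kN.
Bearing (1.2 l_c t F_u ≤ 2.4 d t F_u): upper limit = 2.4·24·12·410 / 1000 = 283.4 kN.
  Edge l_c = 60 − 27/2 = 46.5 → r_n = 274.5 kN; interior l_c = 70 − 27 = 43 → r_n = 253.9 kN.
  R_n,bearing = 1·274.5 + 3·253.9 = 1036 kN → 1036 / 2 = 518 kN.
Bolt shear governs: 337 kN.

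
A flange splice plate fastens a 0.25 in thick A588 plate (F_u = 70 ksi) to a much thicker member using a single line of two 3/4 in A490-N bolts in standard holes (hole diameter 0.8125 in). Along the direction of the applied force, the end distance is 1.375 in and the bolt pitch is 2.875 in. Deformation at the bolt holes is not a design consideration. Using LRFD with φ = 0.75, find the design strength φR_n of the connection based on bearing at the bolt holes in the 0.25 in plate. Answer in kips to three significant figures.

48.6 kips

Per bolt r_n = 1.5 l_c t F_u ≤ 3.0 d t F_u; upper limit = 3.0 × 0.75 × 0.25 × 70 = 39.38 kips.
Edge bolt: l_c = 1.375 − 0.8125/2 = 0.9688 in → 1.5 × 0.9688 × 0.25 × 70 = 25.43 → r_n = 25.43 kips.
Interior bolts: l_c = 2.875 − 0.8125 = 2.062 in → 1.5 × 2.062 × 0.25 × 70 = 54.14 → r_n = 39.38 kips.
R_n = 1 × 25.43 + 1 × 39.38 = 64.8 kips.
Design strength φR_n = 0.75 × 64.8 = 48.6 kips.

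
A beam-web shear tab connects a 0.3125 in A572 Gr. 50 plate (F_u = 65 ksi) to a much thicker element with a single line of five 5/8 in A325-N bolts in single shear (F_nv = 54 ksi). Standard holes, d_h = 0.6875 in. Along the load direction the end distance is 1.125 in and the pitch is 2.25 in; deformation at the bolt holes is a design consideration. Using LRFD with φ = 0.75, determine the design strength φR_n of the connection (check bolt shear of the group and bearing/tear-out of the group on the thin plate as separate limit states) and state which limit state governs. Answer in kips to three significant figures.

Bolt shear: A_b = π·0.625²/4 = 0.3068 in²; R_n = 54 × 0.3068 × 5 × 1 = 82.83 kips → 0.75 × 82.83 = 62.1 kips.
Bearing (1.2 l_c t F_u ≤ 2.4 d t F_u): upper limit = 2.4·0.625·0.3125·65 = 30.47 kips.
  Edge l_c = 1.125 − 0.6875/2 = 0.7812 → r_n = 19.04 kips; interior l_c = 2.25 − 0.6875 = 1.562 → r_n = 30.47 kips.
  R_n,bearing = 1·19.04 + 4·30.47 = 140.9 kips → 0.75 × 140.9 = 106 kips.
Bolt shear governs: 62.1 kips.

62.1 kips (bolt shear governs)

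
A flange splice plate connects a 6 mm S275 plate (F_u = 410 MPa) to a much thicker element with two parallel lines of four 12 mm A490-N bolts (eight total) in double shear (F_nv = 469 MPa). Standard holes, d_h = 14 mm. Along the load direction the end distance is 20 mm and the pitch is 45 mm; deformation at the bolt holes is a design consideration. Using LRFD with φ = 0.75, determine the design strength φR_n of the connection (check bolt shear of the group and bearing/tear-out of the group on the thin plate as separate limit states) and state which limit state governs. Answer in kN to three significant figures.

376 kN (bearing governs)

Bolt shear: A_b = π·12²/4 = 113.1 mm²; R_n = 469 × 113.1 × 8 × 2 / 1000 = 848.7 kN → 0.75 × 848.7 = 637 kN.
Bearing (1.2 l_c t F_u ≤ 2.4 d t F_u): upper limit = 2.4·12·6·410 / 1000 = 70.85 kN.
  Edge l_c = 20 − 14/2 = 13 → r_n = 38.38 kN; interior l_c = 45 − 14 = 31 → r_n = 70.85 kN.
  R_n,bearing = 2·38.38 + 6·70.85 = 501.8 kN → 0.75 × 501.8 = 376 kN.
Bearing governs: 376 kN.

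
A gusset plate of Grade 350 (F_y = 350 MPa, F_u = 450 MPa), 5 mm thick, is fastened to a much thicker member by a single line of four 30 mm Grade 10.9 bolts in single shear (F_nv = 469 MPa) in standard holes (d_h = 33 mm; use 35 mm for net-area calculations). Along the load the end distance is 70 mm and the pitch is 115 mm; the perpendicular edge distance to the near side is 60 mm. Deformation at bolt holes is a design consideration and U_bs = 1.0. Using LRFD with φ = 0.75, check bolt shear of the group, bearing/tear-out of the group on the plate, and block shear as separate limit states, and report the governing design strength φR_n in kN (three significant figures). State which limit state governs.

Bolt shear: A_b = π·30²/4 = 706.9 mm²; R_n = 469 × 706.9 × 4 × 1 / 1000 = 1326 kN → 0.75 × 1326 = 995 kN.
Bearing: edge l_c = 53.5, r_n = 144.5 kN; interior l_c = 82, r_n = 162 kN; R_n = 144.5 + 3·162 = 630.5 kN → 473 kN.
Block shear: A_gv = 2075, A_nv = 1462, A_nt = 212.5 mm²; R_n = min(0.6F_uA_nv, 0.6F_yA_gv) + U_bs·F_u·A_nt = 490.5 kN → 368 kN.
Block shear governs: 368 kN.

368 kN (block shear governs)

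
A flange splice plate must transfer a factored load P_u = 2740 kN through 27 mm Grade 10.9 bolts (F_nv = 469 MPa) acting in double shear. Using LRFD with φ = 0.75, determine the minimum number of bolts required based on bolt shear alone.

7 bolts

A_b = π·27²/4 = 572.6 mm².
Per-bolt design strength φR_n = 0.75 × 469 × 572.6 × 2 / 1000 = 402.8 kN.
n ≥ 2740 / 402.8 = 6.803 → use 7 bolts.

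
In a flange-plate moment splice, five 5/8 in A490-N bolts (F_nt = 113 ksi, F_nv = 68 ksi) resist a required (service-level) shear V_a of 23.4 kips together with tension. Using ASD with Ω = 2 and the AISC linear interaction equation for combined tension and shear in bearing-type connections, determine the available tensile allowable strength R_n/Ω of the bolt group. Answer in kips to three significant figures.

73.8 kips

A_b = π·0.625²/4 = 0.3068 in²; f_rv = 23.4 / (5 × 0.3068) = 15.25 ksi.
F'_nt = 1.3 F_nt − (Ω F_nt / F_nv) f_rv = 1.3·113 − (2·113/68)·15.25 = 96.2 ksi, capped at F_nt → F'_nt = 96.2 ksi.
R_n = F'_nt · A_b · n = 96.2 × 0.3068 × 5 = 147.6 kips.
Allowable strength R_n/Ω = 147.6 / 2 = 73.8 kips.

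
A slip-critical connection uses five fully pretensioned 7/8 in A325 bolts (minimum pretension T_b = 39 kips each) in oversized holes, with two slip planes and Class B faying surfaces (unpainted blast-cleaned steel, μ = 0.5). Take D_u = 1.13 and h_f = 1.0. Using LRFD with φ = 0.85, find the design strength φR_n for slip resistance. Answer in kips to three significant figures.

187 kips

R_n = μ · D_u · h_f · T_b · n_s · n_b = 0.5 × 1.13 × 1.0 × 39 × 2 × 5 = 220.3 kips.
Design strength φR_n = 0.85 × 220.3 = 187 kips.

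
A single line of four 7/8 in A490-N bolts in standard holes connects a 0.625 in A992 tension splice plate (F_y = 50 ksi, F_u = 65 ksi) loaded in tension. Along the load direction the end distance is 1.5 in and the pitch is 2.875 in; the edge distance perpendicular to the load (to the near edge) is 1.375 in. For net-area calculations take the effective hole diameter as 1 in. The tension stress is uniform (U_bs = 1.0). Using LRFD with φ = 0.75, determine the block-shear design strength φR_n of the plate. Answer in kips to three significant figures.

Shear plane L_v = 1.5 + 3·2.875 = 10.12 in; A_gv = 10.12 × 0.625 = 6.328 in².
A_nv = (10.12 − 3.5·1) × 0.625 = 4.141 in².
A_nt = (1.375 − 0.5·1) × 0.625 = 0.5469 in².
0.6 F_u A_nv = 161.5 kips; 0.6 F_y A_gv = 189.8 kips → shear rupture governs the shear term.
R_n = 161.5 + 1.0 × 65 × 0.5469 = 197 kips.
Design strength φR_n = 0.75 × 197 = 148 kips.

148 kips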